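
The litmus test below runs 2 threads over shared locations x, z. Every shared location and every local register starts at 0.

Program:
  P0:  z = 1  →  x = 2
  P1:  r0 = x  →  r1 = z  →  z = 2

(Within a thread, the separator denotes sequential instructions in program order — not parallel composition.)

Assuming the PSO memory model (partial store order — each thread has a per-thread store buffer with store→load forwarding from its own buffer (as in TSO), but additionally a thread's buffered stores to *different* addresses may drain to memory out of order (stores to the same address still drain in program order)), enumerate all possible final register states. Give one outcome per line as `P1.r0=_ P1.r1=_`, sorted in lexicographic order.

outcome vector order: (P1.r0,P1.r1)
|PSO outcomes| = 4

P1.r0=0 P1.r1=0
P1.r0=0 P1.r1=1
P1.r0=2 P1.r1=0
P1.r0=2 P1.r1=1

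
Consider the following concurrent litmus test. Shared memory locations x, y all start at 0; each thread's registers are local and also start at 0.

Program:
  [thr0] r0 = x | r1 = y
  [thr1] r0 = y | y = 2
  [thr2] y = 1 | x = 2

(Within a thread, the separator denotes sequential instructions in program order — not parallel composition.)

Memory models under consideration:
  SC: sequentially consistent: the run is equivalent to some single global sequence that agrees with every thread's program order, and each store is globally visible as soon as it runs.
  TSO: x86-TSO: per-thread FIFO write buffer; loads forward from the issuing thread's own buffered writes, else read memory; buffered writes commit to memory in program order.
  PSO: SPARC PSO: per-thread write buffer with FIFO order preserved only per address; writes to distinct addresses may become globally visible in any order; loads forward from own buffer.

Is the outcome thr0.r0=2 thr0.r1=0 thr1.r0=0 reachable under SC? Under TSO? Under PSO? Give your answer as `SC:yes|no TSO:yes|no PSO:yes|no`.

SC:no TSO:no PSO:yes

outcome vector order: (thr0.r0,thr0.r1,thr1.r0)
SC: 10 outcomes — {<0 0 0> <0 0 1> <0 1 0> <0 1 1> <0 2 0> <0 2 1> <2 1 0> <2 1 1> <2 2 0> <2 2 1>}
TSO: 10 outcomes — {<0 0 0> <0 0 1> <0 1 0> <0 1 1> <0 2 0> <0 2 1> <2 1 0> <2 1 1> <2 2 0> <2 2 1>}
PSO: 12 outcomes — {<0 0 0> <0 0 1> <0 1 0> <0 1 1> <0 2 0> <0 2 1> <2 0 0> <2 0 1> <2 1 0> <2 1 1> <2 2 0> <2 2 1>}
target <2 0 0> ∈ {PSO}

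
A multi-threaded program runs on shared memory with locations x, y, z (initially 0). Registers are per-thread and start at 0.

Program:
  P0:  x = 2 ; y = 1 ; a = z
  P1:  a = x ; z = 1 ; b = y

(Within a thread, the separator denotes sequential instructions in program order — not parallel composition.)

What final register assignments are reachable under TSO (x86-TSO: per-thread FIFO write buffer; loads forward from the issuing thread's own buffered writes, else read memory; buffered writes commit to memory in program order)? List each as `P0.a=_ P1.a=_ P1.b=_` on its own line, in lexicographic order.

P0.a=0 P1.a=0 P1.b=0
P0.a=0 P1.a=0 P1.b=1
P0.a=0 P1.a=2 P1.b=0
P0.a=0 P1.a=2 P1.b=1
P0.a=1 P1.a=0 P1.b=0
P0.a=1 P1.a=0 P1.b=1
P0.a=1 P1.a=2 P1.b=0
P0.a=1 P1.a=2 P1.b=1

outcome vector order: (P0.a,P1.a,P1.b)
|TSO outcomes| = 8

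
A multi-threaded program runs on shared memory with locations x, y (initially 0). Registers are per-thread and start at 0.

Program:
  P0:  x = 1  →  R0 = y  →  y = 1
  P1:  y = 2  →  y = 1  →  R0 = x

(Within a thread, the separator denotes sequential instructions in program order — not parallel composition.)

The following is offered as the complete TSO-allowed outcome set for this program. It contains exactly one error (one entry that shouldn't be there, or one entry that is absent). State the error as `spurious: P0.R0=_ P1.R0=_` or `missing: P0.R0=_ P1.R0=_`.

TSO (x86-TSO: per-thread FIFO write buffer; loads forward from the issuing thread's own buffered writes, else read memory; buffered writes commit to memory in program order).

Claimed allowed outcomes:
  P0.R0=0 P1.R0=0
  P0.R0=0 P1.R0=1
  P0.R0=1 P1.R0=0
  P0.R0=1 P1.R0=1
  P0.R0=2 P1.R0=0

outcome vector order: (P0.R0,P1.R0)
TSO (6): (0,0), (0,1), (1,0), (1,1), (2,0), (2,1)
TSO∖claimed = {(2,1)}

missing: P0.R0=2 P1.R0=1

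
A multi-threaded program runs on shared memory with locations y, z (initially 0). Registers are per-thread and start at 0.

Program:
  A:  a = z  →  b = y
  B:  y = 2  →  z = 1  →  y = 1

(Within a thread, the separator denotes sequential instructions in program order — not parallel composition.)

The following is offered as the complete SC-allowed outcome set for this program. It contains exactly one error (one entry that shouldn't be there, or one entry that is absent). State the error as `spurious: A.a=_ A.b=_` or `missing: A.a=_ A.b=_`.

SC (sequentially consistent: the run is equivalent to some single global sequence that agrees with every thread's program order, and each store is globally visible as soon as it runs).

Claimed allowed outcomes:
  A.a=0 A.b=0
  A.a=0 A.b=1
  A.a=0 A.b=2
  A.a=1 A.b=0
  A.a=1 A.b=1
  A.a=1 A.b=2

spurious: A.a=1 A.b=0

outcome vector order: (A.a,A.b)
[SC] allowed = {00 01 02 11 12}
claimed∖SC = {10}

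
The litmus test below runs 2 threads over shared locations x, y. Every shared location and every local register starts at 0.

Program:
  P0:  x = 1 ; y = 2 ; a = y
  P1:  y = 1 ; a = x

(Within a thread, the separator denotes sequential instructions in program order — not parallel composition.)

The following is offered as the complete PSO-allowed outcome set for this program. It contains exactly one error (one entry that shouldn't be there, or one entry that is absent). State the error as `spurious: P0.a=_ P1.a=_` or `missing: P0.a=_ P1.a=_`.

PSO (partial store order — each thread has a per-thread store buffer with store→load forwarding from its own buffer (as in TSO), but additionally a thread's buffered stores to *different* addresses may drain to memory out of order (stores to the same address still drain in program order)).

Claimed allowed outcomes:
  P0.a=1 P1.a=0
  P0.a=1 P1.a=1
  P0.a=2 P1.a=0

missing: P0.a=2 P1.a=1

outcome vector order: (P0.a,P1.a)
[PSO] allowed = {(1,0), (1,1), (2,0), (2,1)}
PSO∖claimed = {(2,1)}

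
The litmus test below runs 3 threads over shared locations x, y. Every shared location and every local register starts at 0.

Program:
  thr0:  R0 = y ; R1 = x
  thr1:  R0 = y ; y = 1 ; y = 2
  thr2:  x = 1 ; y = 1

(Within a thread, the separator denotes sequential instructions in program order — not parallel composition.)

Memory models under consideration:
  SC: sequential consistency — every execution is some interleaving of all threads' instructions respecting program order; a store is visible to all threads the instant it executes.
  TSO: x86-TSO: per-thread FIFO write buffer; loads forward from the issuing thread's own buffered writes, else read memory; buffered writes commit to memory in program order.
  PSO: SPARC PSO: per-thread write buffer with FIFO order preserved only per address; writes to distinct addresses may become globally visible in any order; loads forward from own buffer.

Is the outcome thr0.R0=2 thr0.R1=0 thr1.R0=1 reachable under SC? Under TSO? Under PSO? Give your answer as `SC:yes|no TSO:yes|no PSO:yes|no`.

outcome vector order: (thr0.R0,thr0.R1,thr1.R0)
[SC] allowed = {<0 0 0> <0 0 1> <0 1 0> <0 1 1> <1 0 0> <1 1 0> <1 1 1> <2 0 0> <2 1 0> <2 1 1>}
[TSO] allowed = {<0 0 0> <0 0 1> <0 1 0> <0 1 1> <1 0 0> <1 1 0> <1 1 1> <2 0 0> <2 1 0> <2 1 1>}
[PSO] allowed = {<0 0 0> <0 0 1> <0 1 0> <0 1 1> <1 0 0> <1 0 1> <1 1 0> <1 1 1> <2 0 0> <2 0 1> <2 1 0> <2 1 1>}
target <2 0 1> ∈ {PSO}

SC:no TSO:no PSO:yes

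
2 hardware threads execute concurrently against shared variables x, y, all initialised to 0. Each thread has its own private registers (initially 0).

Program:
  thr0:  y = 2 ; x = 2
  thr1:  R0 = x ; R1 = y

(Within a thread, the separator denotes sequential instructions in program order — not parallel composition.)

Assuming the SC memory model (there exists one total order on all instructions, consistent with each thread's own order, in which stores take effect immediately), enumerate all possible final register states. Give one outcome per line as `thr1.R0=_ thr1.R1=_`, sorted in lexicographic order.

thr1.R0=0 thr1.R1=0
thr1.R0=0 thr1.R1=2
thr1.R0=2 thr1.R1=2

outcome vector order: (thr1.R0,thr1.R1)
|SC outcomes| = 3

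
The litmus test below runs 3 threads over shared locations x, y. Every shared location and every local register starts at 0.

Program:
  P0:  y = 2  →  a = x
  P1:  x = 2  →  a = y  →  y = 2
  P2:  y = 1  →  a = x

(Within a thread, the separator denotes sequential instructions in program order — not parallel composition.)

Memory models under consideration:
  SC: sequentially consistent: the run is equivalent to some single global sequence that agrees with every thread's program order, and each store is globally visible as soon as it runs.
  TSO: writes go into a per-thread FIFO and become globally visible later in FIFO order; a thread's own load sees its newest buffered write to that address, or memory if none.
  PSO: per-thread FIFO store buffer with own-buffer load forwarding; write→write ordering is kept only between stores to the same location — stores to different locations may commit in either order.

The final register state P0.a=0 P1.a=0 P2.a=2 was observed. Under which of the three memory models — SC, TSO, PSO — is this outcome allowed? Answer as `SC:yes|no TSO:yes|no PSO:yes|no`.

outcome vector order: (P0.a,P1.a,P2.a)
SC (9): <0 1 0> <0 1 2> <0 2 0> <0 2 2> <2 0 2> <2 1 0> <2 1 2> <2 2 0> <2 2 2>
TSO (12): <0 0 0> <0 0 2> <0 1 0> <0 1 2> <0 2 0> <0 2 2> <2 0 0> <2 0 2> <2 1 0> <2 1 2> <2 2 0> <2 2 2>
PSO (12): <0 0 0> <0 0 2> <0 1 0> <0 1 2> <0 2 0> <0 2 2> <2 0 0> <2 0 2> <2 1 0> <2 1 2> <2 2 0> <2 2 2>
target <0 0 2> ∈ {TSO,PSO}

SC:no TSO:yes PSO:yes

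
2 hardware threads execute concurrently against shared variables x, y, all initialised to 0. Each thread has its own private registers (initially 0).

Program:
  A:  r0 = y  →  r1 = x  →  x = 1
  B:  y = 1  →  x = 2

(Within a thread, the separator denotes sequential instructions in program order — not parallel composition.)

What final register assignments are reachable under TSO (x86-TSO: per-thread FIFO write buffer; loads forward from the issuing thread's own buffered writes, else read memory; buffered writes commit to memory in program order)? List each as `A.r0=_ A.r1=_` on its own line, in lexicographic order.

outcome vector order: (A.r0,A.r1)
|TSO outcomes| = 4

A.r0=0 A.r1=0
A.r0=0 A.r1=2
A.r0=1 A.r1=0
A.r0=1 A.r1=2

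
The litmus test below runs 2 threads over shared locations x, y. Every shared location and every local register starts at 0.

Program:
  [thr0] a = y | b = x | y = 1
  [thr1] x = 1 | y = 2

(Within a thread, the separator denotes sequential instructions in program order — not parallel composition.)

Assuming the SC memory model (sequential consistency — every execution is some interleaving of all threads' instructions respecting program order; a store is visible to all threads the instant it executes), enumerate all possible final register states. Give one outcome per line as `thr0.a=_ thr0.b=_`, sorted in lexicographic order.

thr0.a=0 thr0.b=0
thr0.a=0 thr0.b=1
thr0.a=2 thr0.b=1

outcome vector order: (thr0.a,thr0.b)
|SC outcomes| = 3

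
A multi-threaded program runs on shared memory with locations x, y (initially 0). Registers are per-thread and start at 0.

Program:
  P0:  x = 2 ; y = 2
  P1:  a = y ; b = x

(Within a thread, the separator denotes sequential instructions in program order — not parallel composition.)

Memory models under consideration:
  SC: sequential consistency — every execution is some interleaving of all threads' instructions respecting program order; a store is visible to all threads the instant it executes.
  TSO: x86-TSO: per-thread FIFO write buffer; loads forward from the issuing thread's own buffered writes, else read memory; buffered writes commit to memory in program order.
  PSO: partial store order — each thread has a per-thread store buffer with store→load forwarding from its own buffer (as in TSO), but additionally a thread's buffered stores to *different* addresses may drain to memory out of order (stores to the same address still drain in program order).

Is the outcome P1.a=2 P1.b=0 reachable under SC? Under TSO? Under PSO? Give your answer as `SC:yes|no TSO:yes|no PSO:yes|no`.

outcome vector order: (P1.a,P1.b)
SC (3): (0,0); (0,2); (2,2)
TSO (3): (0,0); (0,2); (2,2)
PSO (4): (0,0); (0,2); (2,0); (2,2)
target (2,0) ∈ {PSO}

SC:no TSO:no PSO:yes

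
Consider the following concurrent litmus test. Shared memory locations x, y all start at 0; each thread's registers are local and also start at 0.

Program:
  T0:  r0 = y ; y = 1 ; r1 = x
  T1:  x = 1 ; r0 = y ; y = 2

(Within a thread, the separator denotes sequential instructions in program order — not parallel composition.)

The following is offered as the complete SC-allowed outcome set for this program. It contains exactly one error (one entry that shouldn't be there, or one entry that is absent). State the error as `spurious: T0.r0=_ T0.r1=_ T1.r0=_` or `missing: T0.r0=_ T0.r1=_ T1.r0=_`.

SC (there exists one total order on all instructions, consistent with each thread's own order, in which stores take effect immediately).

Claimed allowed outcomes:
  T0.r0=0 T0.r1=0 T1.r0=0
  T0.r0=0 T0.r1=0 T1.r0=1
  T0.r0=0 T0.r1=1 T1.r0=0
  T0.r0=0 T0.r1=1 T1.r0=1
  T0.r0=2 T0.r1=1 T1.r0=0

outcome vector order: (T0.r0,T0.r1,T1.r0)
[SC] allowed = {0/0/1, 0/1/0, 0/1/1, 2/1/0}
claimed∖SC = {0/0/0}

spurious: T0.r0=0 T0.r1=0 T1.r0=0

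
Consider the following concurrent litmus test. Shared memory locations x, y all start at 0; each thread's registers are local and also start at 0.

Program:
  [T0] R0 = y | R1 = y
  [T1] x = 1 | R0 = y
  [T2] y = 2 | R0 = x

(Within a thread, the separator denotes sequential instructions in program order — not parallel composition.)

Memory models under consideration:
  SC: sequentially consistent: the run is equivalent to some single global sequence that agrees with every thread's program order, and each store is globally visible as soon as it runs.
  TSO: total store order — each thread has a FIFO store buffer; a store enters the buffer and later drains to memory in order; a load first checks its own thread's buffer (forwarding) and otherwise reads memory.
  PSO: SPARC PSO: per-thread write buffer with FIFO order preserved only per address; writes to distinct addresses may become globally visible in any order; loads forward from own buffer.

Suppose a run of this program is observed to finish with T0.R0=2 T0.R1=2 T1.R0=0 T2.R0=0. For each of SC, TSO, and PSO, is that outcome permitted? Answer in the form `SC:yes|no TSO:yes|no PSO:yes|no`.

SC:no TSO:yes PSO:yes

outcome vector order: (T0.R0,T0.R1,T1.R0,T2.R0)
[SC] allowed = {0001; 0020; 0021; 0201; 0220; 0221; 2201; 2220; 2221}
[TSO] allowed = {0000; 0001; 0020; 0021; 0200; 0201; 0220; 0221; 2200; 2201; 2220; 2221}
[PSO] allowed = {0000; 0001; 0020; 0021; 0200; 0201; 0220; 0221; 2200; 2201; 2220; 2221}
target 2200 ∈ {TSO,PSO}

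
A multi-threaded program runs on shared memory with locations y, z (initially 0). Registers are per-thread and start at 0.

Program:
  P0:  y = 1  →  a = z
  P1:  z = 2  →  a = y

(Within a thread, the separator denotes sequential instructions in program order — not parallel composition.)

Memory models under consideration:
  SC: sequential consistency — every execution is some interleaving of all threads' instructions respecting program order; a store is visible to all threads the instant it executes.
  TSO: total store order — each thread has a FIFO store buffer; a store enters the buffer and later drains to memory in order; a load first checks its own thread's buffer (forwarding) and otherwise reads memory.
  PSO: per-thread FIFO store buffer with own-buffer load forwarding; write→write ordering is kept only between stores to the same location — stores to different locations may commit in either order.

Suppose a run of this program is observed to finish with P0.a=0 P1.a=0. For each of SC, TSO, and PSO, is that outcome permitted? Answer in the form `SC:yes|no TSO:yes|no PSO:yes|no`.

outcome vector order: (P0.a,P1.a)
SC (3): (0,1), (2,0), (2,1)
TSO (4): (0,0), (0,1), (2,0), (2,1)
PSO (4): (0,0), (0,1), (2,0), (2,1)
target (0,0) ∈ {TSO,PSO}

SC:no TSO:yes PSO:yes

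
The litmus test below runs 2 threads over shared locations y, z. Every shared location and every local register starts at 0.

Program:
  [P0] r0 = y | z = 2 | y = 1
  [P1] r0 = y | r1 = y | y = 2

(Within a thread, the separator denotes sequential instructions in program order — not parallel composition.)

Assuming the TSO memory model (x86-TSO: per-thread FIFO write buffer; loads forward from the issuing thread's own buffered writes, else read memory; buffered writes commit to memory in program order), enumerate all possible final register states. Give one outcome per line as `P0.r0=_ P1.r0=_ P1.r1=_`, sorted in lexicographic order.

outcome vector order: (P0.r0,P1.r0,P1.r1)
|TSO outcomes| = 4

P0.r0=0 P1.r0=0 P1.r1=0
P0.r0=0 P1.r0=0 P1.r1=1
P0.r0=0 P1.r0=1 P1.r1=1
P0.r0=2 P1.r0=0 P1.r1=0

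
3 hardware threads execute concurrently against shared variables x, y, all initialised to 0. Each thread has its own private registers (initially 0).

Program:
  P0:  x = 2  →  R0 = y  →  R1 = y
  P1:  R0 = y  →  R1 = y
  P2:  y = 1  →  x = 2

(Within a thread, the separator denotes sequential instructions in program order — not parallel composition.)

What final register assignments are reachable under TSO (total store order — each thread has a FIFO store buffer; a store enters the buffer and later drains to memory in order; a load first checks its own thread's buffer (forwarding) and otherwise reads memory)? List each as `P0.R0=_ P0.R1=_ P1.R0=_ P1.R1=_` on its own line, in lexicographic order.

P0.R0=0 P0.R1=0 P1.R0=0 P1.R1=0
P0.R0=0 P0.R1=0 P1.R0=0 P1.R1=1
P0.R0=0 P0.R1=0 P1.R0=1 P1.R1=1
P0.R0=0 P0.R1=1 P1.R0=0 P1.R1=0
P0.R0=0 P0.R1=1 P1.R0=0 P1.R1=1
P0.R0=0 P0.R1=1 P1.R0=1 P1.R1=1
P0.R0=1 P0.R1=1 P1.R0=0 P1.R1=0
P0.R0=1 P0.R1=1 P1.R0=0 P1.R1=1
P0.R0=1 P0.R1=1 P1.R0=1 P1.R1=1

outcome vector order: (P0.R0,P0.R1,P1.R0,P1.R1)
|TSO outcomes| = 9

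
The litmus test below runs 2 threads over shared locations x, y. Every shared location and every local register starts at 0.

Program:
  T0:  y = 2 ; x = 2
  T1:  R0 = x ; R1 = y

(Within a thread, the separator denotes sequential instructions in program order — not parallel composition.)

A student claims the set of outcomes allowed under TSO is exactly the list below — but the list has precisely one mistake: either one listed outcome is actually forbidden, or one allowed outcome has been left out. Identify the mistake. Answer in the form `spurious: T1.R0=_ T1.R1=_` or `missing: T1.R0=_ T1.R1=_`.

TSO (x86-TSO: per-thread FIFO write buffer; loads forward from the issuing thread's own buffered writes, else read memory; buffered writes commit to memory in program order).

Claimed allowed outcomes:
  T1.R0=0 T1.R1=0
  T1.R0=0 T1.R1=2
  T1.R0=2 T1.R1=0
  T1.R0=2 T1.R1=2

spurious: T1.R0=2 T1.R1=0

outcome vector order: (T1.R0,T1.R1)
TSO (3): 0/0, 0/2, 2/2
claimed∖TSO = {2/0}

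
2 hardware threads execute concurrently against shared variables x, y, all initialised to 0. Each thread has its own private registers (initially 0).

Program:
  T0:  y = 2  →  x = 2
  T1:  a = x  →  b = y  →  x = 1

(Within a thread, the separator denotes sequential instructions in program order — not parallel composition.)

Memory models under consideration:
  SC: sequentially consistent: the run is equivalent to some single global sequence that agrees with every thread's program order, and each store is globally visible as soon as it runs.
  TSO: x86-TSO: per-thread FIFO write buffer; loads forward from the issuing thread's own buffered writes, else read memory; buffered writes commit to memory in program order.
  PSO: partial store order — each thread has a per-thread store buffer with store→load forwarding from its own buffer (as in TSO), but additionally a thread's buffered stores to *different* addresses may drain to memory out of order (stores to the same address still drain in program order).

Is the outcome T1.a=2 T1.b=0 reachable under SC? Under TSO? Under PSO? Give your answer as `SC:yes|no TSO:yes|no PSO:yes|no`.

SC:no TSO:no PSO:yes

outcome vector order: (T1.a,T1.b)
SC (3): 00; 02; 22
TSO (3): 00; 02; 22
PSO (4): 00; 02; 20; 22
target 20 ∈ {PSO}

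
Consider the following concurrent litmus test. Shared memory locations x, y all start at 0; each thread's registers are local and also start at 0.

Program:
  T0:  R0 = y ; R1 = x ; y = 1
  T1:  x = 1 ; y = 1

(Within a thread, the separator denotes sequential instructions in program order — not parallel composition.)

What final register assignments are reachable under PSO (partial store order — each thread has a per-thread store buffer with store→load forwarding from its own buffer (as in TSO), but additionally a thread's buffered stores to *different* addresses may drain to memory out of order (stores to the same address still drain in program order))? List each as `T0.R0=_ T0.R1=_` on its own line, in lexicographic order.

T0.R0=0 T0.R1=0
T0.R0=0 T0.R1=1
T0.R0=1 T0.R1=0
T0.R0=1 T0.R1=1

outcome vector order: (T0.R0,T0.R1)
|PSO outcomes| = 4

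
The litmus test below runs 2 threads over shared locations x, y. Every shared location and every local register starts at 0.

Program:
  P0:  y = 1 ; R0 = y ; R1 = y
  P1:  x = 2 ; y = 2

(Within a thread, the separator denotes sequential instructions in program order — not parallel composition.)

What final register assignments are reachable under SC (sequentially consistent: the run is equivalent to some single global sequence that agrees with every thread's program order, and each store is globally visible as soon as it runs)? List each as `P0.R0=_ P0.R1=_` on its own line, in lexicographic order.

P0.R0=1 P0.R1=1
P0.R0=1 P0.R1=2
P0.R0=2 P0.R1=2

outcome vector order: (P0.R0,P0.R1)
|SC outcomes| = 3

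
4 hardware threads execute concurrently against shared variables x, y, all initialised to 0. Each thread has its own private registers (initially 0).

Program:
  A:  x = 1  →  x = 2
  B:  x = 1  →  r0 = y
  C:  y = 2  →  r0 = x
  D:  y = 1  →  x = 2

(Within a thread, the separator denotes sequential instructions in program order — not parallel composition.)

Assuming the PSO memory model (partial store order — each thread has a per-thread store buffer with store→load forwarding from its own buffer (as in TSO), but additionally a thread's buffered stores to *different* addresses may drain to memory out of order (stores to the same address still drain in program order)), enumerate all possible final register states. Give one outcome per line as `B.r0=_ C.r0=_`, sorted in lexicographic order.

outcome vector order: (B.r0,C.r0)
|PSO outcomes| = 9

B.r0=0 C.r0=0
B.r0=0 C.r0=1
B.r0=0 C.r0=2
B.r0=1 C.r0=0
B.r0=1 C.r0=1
B.r0=1 C.r0=2
B.r0=2 C.r0=0
B.r0=2 C.r0=1
B.r0=2 C.r0=2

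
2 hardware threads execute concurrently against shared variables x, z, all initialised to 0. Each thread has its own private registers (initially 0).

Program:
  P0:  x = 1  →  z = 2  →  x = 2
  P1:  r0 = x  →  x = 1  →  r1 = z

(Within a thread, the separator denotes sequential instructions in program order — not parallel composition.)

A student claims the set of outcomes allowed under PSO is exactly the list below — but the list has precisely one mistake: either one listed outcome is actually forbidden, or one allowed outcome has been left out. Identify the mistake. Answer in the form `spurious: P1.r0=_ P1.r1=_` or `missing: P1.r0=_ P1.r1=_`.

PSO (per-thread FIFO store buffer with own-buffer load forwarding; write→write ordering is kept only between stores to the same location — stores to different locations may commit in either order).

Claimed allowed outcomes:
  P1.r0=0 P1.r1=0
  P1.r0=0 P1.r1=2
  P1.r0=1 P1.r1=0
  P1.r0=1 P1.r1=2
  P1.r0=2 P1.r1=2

missing: P1.r0=2 P1.r1=0

outcome vector order: (P1.r0,P1.r1)
PSO (6): (0,0), (0,2), (1,0), (1,2), (2,0), (2,2)
PSO∖claimed = {(2,0)}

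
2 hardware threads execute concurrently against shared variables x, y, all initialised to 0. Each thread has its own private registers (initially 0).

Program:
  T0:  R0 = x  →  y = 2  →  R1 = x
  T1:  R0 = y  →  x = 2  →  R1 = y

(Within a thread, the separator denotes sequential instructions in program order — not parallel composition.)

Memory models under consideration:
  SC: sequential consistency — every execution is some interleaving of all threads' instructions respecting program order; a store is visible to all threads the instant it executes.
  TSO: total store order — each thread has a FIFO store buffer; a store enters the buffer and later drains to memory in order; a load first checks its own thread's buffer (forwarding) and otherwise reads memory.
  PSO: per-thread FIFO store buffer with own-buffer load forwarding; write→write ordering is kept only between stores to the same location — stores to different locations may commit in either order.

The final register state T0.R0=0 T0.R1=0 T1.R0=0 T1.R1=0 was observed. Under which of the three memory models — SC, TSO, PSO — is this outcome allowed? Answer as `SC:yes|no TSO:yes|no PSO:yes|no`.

outcome vector order: (T0.R0,T0.R1,T1.R0,T1.R1)
under SC → (0,0,0,2), (0,0,2,2), (0,2,0,0), (0,2,0,2), (0,2,2,2), (2,2,0,0), (2,2,0,2)
under TSO → (0,0,0,0), (0,0,0,2), (0,0,2,2), (0,2,0,0), (0,2,0,2), (0,2,2,2), (2,2,0,0), (2,2,0,2)
under PSO → (0,0,0,0), (0,0,0,2), (0,0,2,2), (0,2,0,0), (0,2,0,2), (0,2,2,2), (2,2,0,0), (2,2,0,2)
target (0,0,0,0) ∈ {TSO,PSO}

SC:no TSO:yes PSO:yes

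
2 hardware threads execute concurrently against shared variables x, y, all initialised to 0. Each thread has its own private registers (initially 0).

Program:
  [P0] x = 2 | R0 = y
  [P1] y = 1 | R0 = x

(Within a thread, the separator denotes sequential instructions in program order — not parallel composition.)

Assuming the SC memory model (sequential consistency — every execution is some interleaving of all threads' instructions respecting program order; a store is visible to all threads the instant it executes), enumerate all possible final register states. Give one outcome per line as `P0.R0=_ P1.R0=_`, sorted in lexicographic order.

P0.R0=0 P1.R0=2
P0.R0=1 P1.R0=0
P0.R0=1 P1.R0=2

outcome vector order: (P0.R0,P1.R0)
|SC outcomes| = 3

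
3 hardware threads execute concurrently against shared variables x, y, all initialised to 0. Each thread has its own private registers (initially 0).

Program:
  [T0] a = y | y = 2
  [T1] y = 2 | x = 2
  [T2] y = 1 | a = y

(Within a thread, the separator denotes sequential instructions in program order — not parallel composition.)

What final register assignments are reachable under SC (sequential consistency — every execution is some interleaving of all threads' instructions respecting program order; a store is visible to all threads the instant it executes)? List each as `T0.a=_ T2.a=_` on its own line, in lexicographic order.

T0.a=0 T2.a=1
T0.a=0 T2.a=2
T0.a=1 T2.a=1
T0.a=1 T2.a=2
T0.a=2 T2.a=1
T0.a=2 T2.a=2

outcome vector order: (T0.a,T2.a)
|SC outcomes| = 6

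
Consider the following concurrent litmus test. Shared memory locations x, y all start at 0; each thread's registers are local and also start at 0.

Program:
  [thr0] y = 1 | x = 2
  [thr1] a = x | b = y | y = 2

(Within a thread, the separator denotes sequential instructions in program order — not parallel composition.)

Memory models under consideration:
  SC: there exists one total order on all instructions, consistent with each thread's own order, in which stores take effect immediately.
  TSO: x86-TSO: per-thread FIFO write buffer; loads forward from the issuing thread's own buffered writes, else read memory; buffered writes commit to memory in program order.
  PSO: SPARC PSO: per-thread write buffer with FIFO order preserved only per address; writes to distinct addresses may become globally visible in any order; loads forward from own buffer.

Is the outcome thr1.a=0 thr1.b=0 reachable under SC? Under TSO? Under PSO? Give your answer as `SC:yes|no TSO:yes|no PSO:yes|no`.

outcome vector order: (thr1.a,thr1.b)
under SC → 0/0 0/1 2/1
under TSO → 0/0 0/1 2/1
under PSO → 0/0 0/1 2/0 2/1
target 0/0 ∈ {SC,TSO,PSO}

SC:yes TSO:yes PSO:yes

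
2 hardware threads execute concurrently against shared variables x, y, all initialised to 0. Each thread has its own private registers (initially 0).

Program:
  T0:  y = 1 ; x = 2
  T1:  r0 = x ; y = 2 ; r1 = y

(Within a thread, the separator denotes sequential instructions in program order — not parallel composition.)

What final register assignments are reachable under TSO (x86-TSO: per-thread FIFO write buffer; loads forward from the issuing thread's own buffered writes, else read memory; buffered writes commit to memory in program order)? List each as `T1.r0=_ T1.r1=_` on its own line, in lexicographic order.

T1.r0=0 T1.r1=1
T1.r0=0 T1.r1=2
T1.r0=2 T1.r1=2

outcome vector order: (T1.r0,T1.r1)
|TSO outcomes| = 3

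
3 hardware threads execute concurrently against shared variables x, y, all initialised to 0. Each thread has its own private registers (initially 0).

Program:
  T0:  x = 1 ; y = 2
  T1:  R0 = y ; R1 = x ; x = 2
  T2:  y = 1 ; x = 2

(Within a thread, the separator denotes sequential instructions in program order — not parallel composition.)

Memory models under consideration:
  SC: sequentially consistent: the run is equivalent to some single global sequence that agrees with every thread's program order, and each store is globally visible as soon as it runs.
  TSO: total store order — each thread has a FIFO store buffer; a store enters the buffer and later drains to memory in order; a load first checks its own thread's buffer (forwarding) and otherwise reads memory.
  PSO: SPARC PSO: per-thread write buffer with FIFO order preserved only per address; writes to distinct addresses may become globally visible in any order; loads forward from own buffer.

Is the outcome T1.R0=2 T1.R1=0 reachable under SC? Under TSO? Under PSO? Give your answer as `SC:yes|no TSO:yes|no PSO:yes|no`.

SC:no TSO:no PSO:yes

outcome vector order: (T1.R0,T1.R1)
[SC] allowed = {0/0, 0/1, 0/2, 1/0, 1/1, 1/2, 2/1, 2/2}
[TSO] allowed = {0/0, 0/1, 0/2, 1/0, 1/1, 1/2, 2/1, 2/2}
[PSO] allowed = {0/0, 0/1, 0/2, 1/0, 1/1, 1/2, 2/0, 2/1, 2/2}
target 2/0 ∈ {PSO}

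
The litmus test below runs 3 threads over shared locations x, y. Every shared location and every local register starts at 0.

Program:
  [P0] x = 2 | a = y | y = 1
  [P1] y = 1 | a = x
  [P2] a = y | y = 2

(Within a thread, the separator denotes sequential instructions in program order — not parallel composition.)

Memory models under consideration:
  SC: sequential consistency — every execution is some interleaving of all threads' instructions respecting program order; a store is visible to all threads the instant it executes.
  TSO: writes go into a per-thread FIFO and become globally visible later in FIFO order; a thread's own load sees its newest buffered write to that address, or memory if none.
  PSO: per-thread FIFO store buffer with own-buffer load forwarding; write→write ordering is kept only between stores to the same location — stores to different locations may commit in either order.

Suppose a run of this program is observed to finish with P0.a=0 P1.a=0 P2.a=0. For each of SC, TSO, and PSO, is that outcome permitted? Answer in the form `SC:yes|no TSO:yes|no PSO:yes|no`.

outcome vector order: (P0.a,P1.a,P2.a)
SC: 10 outcomes — {(0,2,0); (0,2,1); (1,0,0); (1,0,1); (1,2,0); (1,2,1); (2,0,0); (2,0,1); (2,2,0); (2,2,1)}
TSO: 12 outcomes — {(0,0,0); (0,0,1); (0,2,0); (0,2,1); (1,0,0); (1,0,1); (1,2,0); (1,2,1); (2,0,0); (2,0,1); (2,2,0); (2,2,1)}
PSO: 12 outcomes — {(0,0,0); (0,0,1); (0,2,0); (0,2,1); (1,0,0); (1,0,1); (1,2,0); (1,2,1); (2,0,0); (2,0,1); (2,2,0); (2,2,1)}
target (0,0,0) ∈ {TSO,PSO}

SC:no TSO:yes PSO:yes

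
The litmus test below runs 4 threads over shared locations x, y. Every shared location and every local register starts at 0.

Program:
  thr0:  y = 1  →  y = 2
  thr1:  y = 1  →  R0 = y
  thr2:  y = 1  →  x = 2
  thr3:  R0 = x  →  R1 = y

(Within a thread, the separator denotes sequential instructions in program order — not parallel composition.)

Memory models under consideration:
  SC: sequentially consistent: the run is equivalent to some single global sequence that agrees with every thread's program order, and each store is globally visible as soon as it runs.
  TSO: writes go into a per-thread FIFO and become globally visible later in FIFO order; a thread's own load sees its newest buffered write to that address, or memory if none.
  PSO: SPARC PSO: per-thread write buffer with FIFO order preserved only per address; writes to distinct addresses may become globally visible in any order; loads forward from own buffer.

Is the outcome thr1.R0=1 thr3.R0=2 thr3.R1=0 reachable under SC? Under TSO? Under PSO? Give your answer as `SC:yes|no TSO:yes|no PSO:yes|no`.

outcome vector order: (thr1.R0,thr3.R0,thr3.R1)
under SC → (1,0,0), (1,0,1), (1,0,2), (1,2,1), (1,2,2), (2,0,0), (2,0,1), (2,0,2), (2,2,1), (2,2,2)
under TSO → (1,0,0), (1,0,1), (1,0,2), (1,2,1), (1,2,2), (2,0,0), (2,0,1), (2,0,2), (2,2,1), (2,2,2)
under PSO → (1,0,0), (1,0,1), (1,0,2), (1,2,0), (1,2,1), (1,2,2), (2,0,0), (2,0,1), (2,0,2), (2,2,0), (2,2,1), (2,2,2)
target (1,2,0) ∈ {PSO}

SC:no TSO:no PSO:yes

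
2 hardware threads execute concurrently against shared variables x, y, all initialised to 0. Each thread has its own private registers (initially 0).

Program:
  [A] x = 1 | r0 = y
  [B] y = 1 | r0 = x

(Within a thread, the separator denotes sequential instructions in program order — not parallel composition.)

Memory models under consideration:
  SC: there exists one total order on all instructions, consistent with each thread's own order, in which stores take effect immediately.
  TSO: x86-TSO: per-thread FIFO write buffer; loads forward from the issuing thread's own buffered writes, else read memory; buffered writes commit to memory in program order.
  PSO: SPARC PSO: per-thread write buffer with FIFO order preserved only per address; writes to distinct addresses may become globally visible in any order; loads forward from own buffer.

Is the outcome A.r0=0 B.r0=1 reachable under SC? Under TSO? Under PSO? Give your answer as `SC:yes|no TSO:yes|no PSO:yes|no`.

SC:yes TSO:yes PSO:yes

outcome vector order: (A.r0,B.r0)
under SC → 01; 10; 11
under TSO → 00; 01; 10; 11
under PSO → 00; 01; 10; 11
target 01 ∈ {SC,TSO,PSO}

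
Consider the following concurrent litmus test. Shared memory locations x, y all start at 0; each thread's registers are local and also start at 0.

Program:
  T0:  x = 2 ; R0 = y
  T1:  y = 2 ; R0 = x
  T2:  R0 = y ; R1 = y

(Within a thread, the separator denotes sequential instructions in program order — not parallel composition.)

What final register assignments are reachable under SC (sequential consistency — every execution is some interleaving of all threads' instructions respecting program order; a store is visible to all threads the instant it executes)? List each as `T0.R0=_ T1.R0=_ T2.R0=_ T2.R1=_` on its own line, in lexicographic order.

T0.R0=0 T1.R0=2 T2.R0=0 T2.R1=0
T0.R0=0 T1.R0=2 T2.R0=0 T2.R1=2
T0.R0=0 T1.R0=2 T2.R0=2 T2.R1=2
T0.R0=2 T1.R0=0 T2.R0=0 T2.R1=0
T0.R0=2 T1.R0=0 T2.R0=0 T2.R1=2
T0.R0=2 T1.R0=0 T2.R0=2 T2.R1=2
T0.R0=2 T1.R0=2 T2.R0=0 T2.R1=0
T0.R0=2 T1.R0=2 T2.R0=0 T2.R1=2
T0.R0=2 T1.R0=2 T2.R0=2 T2.R1=2

outcome vector order: (T0.R0,T1.R0,T2.R0,T2.R1)
|SC outcomes| = 9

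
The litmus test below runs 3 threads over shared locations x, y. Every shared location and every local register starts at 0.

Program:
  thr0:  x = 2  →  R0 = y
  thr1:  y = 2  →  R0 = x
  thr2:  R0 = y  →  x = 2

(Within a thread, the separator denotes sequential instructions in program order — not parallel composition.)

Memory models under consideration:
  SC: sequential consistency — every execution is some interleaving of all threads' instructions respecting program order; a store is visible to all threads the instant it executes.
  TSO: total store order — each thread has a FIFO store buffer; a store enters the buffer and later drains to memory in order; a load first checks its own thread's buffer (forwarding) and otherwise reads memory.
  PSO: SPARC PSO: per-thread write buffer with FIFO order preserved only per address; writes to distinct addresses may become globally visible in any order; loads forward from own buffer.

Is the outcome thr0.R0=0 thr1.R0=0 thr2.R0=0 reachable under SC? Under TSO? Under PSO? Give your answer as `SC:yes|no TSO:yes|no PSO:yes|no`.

SC:no TSO:yes PSO:yes

outcome vector order: (thr0.R0,thr1.R0,thr2.R0)
[SC] allowed = {(0,2,0), (0,2,2), (2,0,0), (2,0,2), (2,2,0), (2,2,2)}
[TSO] allowed = {(0,0,0), (0,0,2), (0,2,0), (0,2,2), (2,0,0), (2,0,2), (2,2,0), (2,2,2)}
[PSO] allowed = {(0,0,0), (0,0,2), (0,2,0), (0,2,2), (2,0,0), (2,0,2), (2,2,0), (2,2,2)}
target (0,0,0) ∈ {TSO,PSO}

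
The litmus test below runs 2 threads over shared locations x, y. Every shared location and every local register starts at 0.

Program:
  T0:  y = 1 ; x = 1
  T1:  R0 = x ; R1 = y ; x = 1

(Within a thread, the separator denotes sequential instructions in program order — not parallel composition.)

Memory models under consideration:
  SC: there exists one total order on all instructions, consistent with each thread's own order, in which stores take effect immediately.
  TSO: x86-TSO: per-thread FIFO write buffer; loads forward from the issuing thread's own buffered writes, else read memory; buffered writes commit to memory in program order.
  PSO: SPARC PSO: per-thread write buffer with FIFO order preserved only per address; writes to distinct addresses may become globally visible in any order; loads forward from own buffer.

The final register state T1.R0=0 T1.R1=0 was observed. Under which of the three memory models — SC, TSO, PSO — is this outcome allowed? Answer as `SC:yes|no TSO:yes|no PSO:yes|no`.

SC:yes TSO:yes PSO:yes

outcome vector order: (T1.R0,T1.R1)
under SC → (0,0) (0,1) (1,1)
under TSO → (0,0) (0,1) (1,1)
under PSO → (0,0) (0,1) (1,0) (1,1)
target (0,0) ∈ {SC,TSO,PSO}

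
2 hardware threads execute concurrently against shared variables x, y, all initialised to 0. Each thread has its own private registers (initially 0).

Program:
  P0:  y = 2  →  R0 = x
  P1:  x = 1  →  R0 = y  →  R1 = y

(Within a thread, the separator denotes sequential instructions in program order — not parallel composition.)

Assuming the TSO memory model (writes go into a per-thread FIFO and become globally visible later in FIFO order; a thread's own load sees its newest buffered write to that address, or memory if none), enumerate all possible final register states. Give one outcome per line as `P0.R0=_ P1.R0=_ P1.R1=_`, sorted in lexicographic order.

P0.R0=0 P1.R0=0 P1.R1=0
P0.R0=0 P1.R0=0 P1.R1=2
P0.R0=0 P1.R0=2 P1.R1=2
P0.R0=1 P1.R0=0 P1.R1=0
P0.R0=1 P1.R0=0 P1.R1=2
P0.R0=1 P1.R0=2 P1.R1=2

outcome vector order: (P0.R0,P1.R0,P1.R1)
|TSO outcomes| = 6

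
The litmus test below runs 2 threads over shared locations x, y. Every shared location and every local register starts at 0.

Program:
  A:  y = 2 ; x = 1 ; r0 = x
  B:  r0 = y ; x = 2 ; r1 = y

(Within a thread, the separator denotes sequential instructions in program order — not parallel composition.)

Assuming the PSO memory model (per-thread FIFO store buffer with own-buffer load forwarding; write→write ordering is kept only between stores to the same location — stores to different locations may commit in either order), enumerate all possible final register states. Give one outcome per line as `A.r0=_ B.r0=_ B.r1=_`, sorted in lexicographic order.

A.r0=1 B.r0=0 B.r1=0
A.r0=1 B.r0=0 B.r1=2
A.r0=1 B.r0=2 B.r1=2
A.r0=2 B.r0=0 B.r1=0
A.r0=2 B.r0=0 B.r1=2
A.r0=2 B.r0=2 B.r1=2

outcome vector order: (A.r0,B.r0,B.r1)
|PSO outcomes| = 6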